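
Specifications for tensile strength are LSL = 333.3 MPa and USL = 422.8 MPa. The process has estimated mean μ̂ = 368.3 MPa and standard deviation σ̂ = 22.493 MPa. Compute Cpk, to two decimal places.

Cpu = (USL − μ̂) / (3σ̂) = (422.8 − 368.3) / (3 × 22.493) = 0.8077; Cpl = (μ̂ − LSL) / (3σ̂) = (368.3 − 333.3) / (3 × 22.493) = 0.5187; Cpk = min(Cpu, Cpl) = 0.5187

0.52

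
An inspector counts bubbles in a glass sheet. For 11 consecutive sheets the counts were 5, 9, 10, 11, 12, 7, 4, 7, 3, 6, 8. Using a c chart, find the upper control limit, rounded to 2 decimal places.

c̄ = (5 + 9 + 10 + 11 + 12 + 7 + 4 + 7 + 3 + 6 + 8) / 11 = 82 / 11 = 7.4545
UCL = c̄ + 3√c̄ = 7.4545 + 3 × √7.4545 = 7.4545 + 3 × 2.7303 = 15.6454

15.65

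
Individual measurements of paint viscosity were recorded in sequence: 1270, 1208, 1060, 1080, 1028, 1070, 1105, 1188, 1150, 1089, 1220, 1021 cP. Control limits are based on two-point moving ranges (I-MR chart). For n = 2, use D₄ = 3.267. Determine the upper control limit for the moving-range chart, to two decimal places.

Moving ranges: 62, 148, 20, 52, 42, 35, 83, 38, 61, 131, 199; M̄R̄ = 871.0000 / 11 = 79.1818
UCL_MR = D₄·M̄R̄ = 3.267 × 79.1818 = 258.6870

258.69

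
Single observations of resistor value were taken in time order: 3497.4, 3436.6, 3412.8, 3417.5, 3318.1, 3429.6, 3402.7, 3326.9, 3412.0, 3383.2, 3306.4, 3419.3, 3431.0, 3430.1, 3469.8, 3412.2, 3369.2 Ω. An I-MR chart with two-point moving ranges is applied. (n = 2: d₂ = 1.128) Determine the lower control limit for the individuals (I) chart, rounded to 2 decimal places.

3261.55

X̄ = (3497.4 + 3436.6 + 3412.8 + 3417.5 + 3318.1 + 3429.6 + 3402.7 + 3326.9 + 3412.0 + 3383.2 + 3306.4 + 3419.3 + 3431.0 + 3430.1 + 3469.8 + 3412.2 + 3369.2) / 17 = 3404.4000
Moving ranges: 60.8, 23.8, 4.7, 99.4, 111.5, 26.9, 75.8, 85.1, 28.8, 76.8, 112.9, 11.7, 0.9, 39.7, 57.6, 43.0; M̄R̄ = 859.4000 / 16 = 53.7125
LCL = X̄ − 3·M̄R̄/d₂ = 3404.4000 − 3 × 53.7125 / 1.128 = 3261.5476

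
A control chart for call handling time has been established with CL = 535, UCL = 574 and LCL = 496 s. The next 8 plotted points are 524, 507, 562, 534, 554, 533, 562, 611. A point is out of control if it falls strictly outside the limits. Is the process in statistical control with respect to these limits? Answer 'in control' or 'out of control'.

out of control

Compare each point to [496, 574]: sample 8 = 611 > UCL.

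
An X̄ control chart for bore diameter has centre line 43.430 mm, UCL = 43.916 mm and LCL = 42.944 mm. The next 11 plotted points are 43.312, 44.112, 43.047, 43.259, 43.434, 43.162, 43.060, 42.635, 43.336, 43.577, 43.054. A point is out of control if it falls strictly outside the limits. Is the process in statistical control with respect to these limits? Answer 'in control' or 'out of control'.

Compare each point to [42.944, 43.916]: sample 2 = 44.112 > UCL; sample 8 = 42.635 < LCL.

out of control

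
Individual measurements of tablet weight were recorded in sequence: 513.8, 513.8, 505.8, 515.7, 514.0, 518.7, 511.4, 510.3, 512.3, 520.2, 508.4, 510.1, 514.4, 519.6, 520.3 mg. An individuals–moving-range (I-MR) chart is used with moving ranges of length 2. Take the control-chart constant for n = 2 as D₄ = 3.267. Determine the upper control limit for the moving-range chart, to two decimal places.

Moving ranges: 0.0, 8.0, 9.9, 1.7, 4.7, 7.3, 1.1, 2.0, 7.9, 11.8, 1.7, 4.3, 5.2, 0.7; M̄R̄ = 66.3000 / 14 = 4.7357
UCL_MR = D₄·M̄R̄ = 3.267 × 4.7357 = 15.4716

15.47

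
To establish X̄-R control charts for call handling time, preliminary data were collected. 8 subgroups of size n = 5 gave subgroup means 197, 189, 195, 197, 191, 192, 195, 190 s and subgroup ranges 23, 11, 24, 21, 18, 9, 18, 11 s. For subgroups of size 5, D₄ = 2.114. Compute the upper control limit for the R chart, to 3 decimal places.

35.674

R̄ = (23 + 11 + 24 + 21 + 18 + 9 + 18 + 11) / 8 = 135.0000 / 8 = 16.8750
UCL_R = D₄·R̄ = 2.114 × 16.8750 = 35.6737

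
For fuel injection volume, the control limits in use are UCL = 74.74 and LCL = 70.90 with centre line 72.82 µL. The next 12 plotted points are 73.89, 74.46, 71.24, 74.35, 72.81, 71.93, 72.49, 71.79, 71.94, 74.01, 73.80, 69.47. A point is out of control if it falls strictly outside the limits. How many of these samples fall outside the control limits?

Compare each point to [70.90, 74.74]: sample 12 = 69.47 < LCL.

1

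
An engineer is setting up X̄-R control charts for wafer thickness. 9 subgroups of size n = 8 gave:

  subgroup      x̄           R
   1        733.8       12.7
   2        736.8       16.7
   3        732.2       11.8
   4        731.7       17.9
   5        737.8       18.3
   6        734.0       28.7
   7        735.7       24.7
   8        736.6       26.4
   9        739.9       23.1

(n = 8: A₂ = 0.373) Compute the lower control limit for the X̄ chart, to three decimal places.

727.916

X̄̄ = (733.8 + 736.8 + 732.2 + 731.7 + 737.8 + 734.0 + 735.7 + 736.6 + 739.9) / 9 = 6618.5000 / 9 = 735.3889
R̄ = (12.7 + 16.7 + 11.8 + 17.9 + 18.3 + 28.7 + 24.7 + 26.4 + 23.1) / 9 = 180.3000 / 9 = 20.0333
LCL = X̄̄ − A₂·R̄ = 735.3889 − 0.373 × 20.0333 = 727.9165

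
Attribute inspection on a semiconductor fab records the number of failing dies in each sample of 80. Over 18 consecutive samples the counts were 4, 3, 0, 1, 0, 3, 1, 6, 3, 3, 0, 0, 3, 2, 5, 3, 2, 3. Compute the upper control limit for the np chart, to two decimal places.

6.85

p̄ = Σdᵢ / (k·n) = 42 / (18 × 80) = 0.02917
UCL = np̄ + 3·√(np̄(1−p̄)) = 2.3333 + 3 × √(2.3333×0.97083) = 2.3333 + 3 × 1.5051 = 6.8486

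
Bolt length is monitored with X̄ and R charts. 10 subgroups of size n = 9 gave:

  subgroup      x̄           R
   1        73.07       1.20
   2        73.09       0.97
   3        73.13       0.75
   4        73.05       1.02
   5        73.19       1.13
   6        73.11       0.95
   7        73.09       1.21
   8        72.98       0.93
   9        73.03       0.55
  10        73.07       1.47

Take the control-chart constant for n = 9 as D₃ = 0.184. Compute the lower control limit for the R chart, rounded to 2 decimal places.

0.19

R̄ = (1.20 + 0.97 + 0.75 + 1.02 + 1.13 + 0.95 + 1.21 + 0.93 + 0.55 + 1.47) / 10 = 10.1800 / 10 = 1.0180
LCL_R = D₃·R̄ = 0.184 × 1.0180 = 0.1873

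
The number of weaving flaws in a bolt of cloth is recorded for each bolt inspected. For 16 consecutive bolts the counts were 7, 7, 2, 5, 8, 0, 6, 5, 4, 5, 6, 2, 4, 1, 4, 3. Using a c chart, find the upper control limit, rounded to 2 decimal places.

10.54

c̄ = (7 + 7 + 2 + 5 + 8 + 0 + 6 + 5 + 4 + 5 + 6 + 2 + 4 + 1 + 4 + 3) / 16 = 69 / 16 = 4.3125
UCL = c̄ + 3√c̄ = 4.3125 + 3 × √4.3125 = 4.3125 + 3 × 2.0767 = 10.5425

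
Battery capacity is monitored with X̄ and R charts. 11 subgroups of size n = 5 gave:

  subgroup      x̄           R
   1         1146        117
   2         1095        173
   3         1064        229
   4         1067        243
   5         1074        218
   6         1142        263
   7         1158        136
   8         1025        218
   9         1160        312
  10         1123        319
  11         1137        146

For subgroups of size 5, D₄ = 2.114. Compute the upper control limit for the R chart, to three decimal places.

R̄ = (117 + 173 + 229 + 243 + 218 + 263 + 136 + 218 + 312 + 319 + 146) / 11 = 2374.0000 / 11 = 215.8182
UCL_R = D₄·R̄ = 2.114 × 215.8182 = 456.2396

456.240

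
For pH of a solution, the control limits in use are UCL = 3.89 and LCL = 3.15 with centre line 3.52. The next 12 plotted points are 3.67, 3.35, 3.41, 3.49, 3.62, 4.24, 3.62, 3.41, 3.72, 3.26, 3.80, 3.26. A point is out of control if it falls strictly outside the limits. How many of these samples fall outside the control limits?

1

Compare each point to [3.15, 3.89]: sample 6 = 4.24 > UCL.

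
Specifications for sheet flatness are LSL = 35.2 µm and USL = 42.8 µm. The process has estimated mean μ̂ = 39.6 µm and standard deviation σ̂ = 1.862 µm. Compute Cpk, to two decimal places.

Cpu = (USL − μ̂) / (3σ̂) = (42.8 − 39.6) / (3 × 1.862) = 0.5729; Cpl = (μ̂ − LSL) / (3σ̂) = (39.6 − 35.2) / (3 × 1.862) = 0.7877; Cpk = min(Cpu, Cpl) = 0.5729

0.57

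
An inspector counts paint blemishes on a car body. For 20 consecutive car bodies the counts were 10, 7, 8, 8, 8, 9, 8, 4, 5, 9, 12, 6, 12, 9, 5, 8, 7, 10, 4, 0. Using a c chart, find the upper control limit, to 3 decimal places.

15.638

c̄ = (10 + 7 + 8 + 8 + 8 + 9 + 8 + 4 + 5 + 9 + 12 + 6 + 12 + 9 + 5 + 8 + 7 + 10 + 4 + 0) / 20 = 149 / 20 = 7.4500
UCL = c̄ + 3√c̄ = 7.4500 + 3 × √7.4500 = 7.4500 + 3 × 2.7295 = 15.6384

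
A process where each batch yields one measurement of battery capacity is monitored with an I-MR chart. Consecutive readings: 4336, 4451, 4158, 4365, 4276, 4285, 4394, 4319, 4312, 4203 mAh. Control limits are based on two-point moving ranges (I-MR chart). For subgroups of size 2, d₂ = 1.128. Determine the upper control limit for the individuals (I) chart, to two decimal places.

X̄ = (4336 + 4451 + 4158 + 4365 + 4276 + 4285 + 4394 + 4319 + 4312 + 4203) / 10 = 4309.9000
Moving ranges: 115, 293, 207, 89, 9, 109, 75, 7, 109; M̄R̄ = 1013.0000 / 9 = 112.5556
UCL = X̄ + 3·M̄R̄/d₂ = 4309.9000 + 3 × 112.5556 / 1.128 = 4609.2499

4609.25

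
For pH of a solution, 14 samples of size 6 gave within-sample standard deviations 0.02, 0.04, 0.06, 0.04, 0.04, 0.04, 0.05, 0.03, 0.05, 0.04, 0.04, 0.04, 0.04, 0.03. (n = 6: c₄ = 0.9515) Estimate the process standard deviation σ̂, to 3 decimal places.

s̄ = (0.02 + 0.04 + 0.06 + 0.04 + 0.04 + 0.04 + 0.05 + 0.03 + 0.05 + 0.04 + 0.04 + 0.04 + 0.04 + 0.03) / 14 = 0.0400
σ̂ = s̄ / c₄ = 0.0400 / 0.9515 = 0.0420

0.042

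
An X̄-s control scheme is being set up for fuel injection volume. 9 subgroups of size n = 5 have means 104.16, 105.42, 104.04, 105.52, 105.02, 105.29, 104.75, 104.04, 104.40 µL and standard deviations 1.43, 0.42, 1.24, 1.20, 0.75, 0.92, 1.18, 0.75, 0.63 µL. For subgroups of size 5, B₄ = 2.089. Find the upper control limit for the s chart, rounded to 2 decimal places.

1.98

s̄ = (1.43 + 0.42 + 1.24 + 1.20 + 0.75 + 0.92 + 1.18 + 0.75 + 0.63) / 9 = 0.9467
UCL_s = B₄·s̄ = 2.089 × 0.9467 = 1.9776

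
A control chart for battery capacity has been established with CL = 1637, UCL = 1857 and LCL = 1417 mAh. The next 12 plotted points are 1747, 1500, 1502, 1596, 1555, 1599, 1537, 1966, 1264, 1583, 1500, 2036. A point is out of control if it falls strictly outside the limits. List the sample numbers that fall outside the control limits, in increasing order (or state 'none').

8, 9, 12

Compare each point to [1417, 1857]: sample 8 = 1966 > UCL; sample 9 = 1264 < LCL; sample 12 = 2036 > UCL.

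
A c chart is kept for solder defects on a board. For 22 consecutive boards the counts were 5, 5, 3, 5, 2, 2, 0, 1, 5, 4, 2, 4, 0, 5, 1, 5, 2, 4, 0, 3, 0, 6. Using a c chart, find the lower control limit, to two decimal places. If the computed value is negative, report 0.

c̄ = (5 + 5 + 3 + 5 + 2 + 2 + 0 + 1 + 5 + 4 + 2 + 4 + 0 + 5 + 1 + 5 + 2 + 4 + 0 + 3 + 0 + 6) / 22 = 64 / 22 = 2.9091
LCL = c̄ − 3√c̄ = 2.9091 − 3 × 1.7056 = -2.2077 → 0 (cannot be negative)

0.00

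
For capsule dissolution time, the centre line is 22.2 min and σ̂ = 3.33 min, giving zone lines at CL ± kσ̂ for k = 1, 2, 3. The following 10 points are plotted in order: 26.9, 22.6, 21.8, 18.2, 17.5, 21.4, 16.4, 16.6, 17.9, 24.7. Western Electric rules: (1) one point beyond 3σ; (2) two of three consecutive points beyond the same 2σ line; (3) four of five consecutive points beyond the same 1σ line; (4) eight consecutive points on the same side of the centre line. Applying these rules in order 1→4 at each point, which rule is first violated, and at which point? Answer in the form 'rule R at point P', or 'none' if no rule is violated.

rule 3 at point 8

Zone of each point (C = within 1σ̂, B = 1σ̂–2σ̂, A = 2σ̂–3σ̂, * = beyond 3σ̂; sign = side of CL): 1:+B, 2:+C, 3:-C, 4:-B, 5:-B, 6:-C, 7:-B, 8:-B, 9:-B, 10:+C
Rule 3 (four of five consecutive points beyond the same 1σ limit) is satisfied at point 8.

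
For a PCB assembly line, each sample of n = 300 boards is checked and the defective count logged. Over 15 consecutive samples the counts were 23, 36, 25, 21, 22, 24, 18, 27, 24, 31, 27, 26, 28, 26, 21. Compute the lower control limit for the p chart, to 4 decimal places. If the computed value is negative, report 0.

p̄ = Σdᵢ / (k·n) = 379 / (15 × 300) = 0.08422
LCL = p̄ − 3·√(p̄(1−p̄)/n) = 0.08422 − 3 × 0.01603 = 0.03612

0.0361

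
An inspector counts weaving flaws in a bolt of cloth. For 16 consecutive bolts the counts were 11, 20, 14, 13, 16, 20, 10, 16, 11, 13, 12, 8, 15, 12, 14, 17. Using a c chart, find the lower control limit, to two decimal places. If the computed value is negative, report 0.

2.70

c̄ = (11 + 20 + 14 + 13 + 16 + 20 + 10 + 16 + 11 + 13 + 12 + 8 + 15 + 12 + 14 + 17) / 16 = 222 / 16 = 13.8750
LCL = c̄ − 3√c̄ = 13.8750 − 3 × 3.7249 = 2.7003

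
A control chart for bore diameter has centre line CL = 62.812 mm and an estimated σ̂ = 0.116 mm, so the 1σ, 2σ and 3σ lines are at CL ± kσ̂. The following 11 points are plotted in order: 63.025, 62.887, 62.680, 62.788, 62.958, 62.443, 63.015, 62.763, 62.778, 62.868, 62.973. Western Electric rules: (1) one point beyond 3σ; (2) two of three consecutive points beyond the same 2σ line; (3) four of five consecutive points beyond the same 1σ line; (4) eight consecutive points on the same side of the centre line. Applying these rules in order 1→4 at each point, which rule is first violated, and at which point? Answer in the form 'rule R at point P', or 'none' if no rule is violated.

Zone of each point (C = within 1σ̂, B = 1σ̂–2σ̂, A = 2σ̂–3σ̂, * = beyond 3σ̂; sign = side of CL): 1:+B, 2:+C, 3:-B, 4:-C, 5:+B, 6:-*, 7:+B, 8:-C, 9:-C, 10:+C, 11:+B
Rule 1 (one point beyond the 3σ limits) is satisfied at point 6.

rule 1 at point 6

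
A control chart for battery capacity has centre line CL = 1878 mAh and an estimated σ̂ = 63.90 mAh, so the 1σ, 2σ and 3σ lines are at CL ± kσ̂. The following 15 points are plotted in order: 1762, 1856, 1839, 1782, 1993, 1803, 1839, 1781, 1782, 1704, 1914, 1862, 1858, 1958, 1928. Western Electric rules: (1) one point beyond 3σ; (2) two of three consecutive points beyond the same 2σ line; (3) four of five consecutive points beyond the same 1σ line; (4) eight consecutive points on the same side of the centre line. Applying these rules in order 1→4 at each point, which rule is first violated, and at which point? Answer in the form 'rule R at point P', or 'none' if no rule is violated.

rule 3 at point 10

Zone of each point (C = within 1σ̂, B = 1σ̂–2σ̂, A = 2σ̂–3σ̂, * = beyond 3σ̂; sign = side of CL): 1:-B, 2:-C, 3:-C, 4:-B, 5:+B, 6:-B, 7:-C, 8:-B, 9:-B, 10:-A, 11:+C, 12:-C, 13:-C, 14:+B, 15:+C
Rule 3 (four of five consecutive points beyond the same 1σ limit) is satisfied at point 10.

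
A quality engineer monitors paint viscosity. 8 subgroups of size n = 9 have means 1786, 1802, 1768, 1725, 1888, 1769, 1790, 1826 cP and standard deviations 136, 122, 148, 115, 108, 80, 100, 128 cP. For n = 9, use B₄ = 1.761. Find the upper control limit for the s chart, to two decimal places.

206.26

s̄ = (136 + 122 + 148 + 115 + 108 + 80 + 100 + 128) / 8 = 117.1250
UCL_s = B₄·s̄ = 1.761 × 117.1250 = 206.2571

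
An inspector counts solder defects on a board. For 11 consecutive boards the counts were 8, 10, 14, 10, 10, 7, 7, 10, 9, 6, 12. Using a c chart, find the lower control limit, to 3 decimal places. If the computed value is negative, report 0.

c̄ = (8 + 10 + 14 + 10 + 10 + 7 + 7 + 10 + 9 + 6 + 12) / 11 = 103 / 11 = 9.3636
LCL = c̄ − 3√c̄ = 9.3636 − 3 × 3.0600 = 0.1836

0.184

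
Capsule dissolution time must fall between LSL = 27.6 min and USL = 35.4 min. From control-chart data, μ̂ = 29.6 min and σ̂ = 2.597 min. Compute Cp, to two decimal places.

Cp = (USL − LSL) / (6σ̂) = (35.4 − 27.6) / (6 × 2.597) = 7.8000 / 15.5820 = 0.5006

0.50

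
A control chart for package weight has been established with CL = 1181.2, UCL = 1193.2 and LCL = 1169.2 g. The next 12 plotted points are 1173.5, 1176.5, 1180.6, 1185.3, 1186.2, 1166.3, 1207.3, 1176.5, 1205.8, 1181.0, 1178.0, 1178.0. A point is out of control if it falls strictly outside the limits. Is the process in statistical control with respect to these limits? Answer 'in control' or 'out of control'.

Compare each point to [1169.2, 1193.2]: sample 6 = 1166.3 < LCL; sample 7 = 1207.3 > UCL; sample 9 = 1205.8 > UCL.

out of control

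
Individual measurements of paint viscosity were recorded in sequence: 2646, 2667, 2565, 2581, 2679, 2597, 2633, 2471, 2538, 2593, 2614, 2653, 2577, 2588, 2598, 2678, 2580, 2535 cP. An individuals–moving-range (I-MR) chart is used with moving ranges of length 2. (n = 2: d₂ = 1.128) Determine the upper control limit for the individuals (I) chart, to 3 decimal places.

X̄ = (2646 + 2667 + 2565 + 2581 + 2679 + 2597 + 2633 + 2471 + 2538 + 2593 + 2614 + 2653 + 2577 + 2588 + 2598 + 2678 + 2580 + 2535) / 18 = 2599.6111
Moving ranges: 21, 102, 16, 98, 82, 36, 162, 67, 55, 21, 39, 76, 11, 10, 80, 98, 45; M̄R̄ = 1019.0000 / 17 = 59.9412
UCL = X̄ + 3·M̄R̄/d₂ = 2599.6111 + 3 × 59.9412 / 1.128 = 2759.0291

2759.029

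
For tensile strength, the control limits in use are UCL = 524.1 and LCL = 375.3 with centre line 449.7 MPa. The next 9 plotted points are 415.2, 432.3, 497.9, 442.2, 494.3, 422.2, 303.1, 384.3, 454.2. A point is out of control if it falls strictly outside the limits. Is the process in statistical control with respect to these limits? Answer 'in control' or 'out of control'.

Compare each point to [375.3, 524.1]: sample 7 = 303.1 < LCL.

out of control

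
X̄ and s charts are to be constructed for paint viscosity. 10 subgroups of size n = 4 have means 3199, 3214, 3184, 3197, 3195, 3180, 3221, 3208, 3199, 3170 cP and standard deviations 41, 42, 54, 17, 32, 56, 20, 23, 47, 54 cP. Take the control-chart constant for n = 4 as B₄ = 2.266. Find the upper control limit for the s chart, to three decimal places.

87.468

s̄ = (41 + 42 + 54 + 17 + 32 + 56 + 20 + 23 + 47 + 54) / 10 = 38.6000
UCL_s = B₄·s̄ = 2.266 × 38.6000 = 87.4676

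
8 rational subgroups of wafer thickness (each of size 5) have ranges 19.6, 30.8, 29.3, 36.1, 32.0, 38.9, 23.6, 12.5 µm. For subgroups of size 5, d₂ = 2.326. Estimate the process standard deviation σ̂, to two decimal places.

11.97

R̄ = (19.6 + 30.8 + 29.3 + 36.1 + 32.0 + 38.9 + 23.6 + 12.5) / 8 = 27.8500
σ̂ = R̄ / d₂ = 27.8500 / 2.326 = 11.9733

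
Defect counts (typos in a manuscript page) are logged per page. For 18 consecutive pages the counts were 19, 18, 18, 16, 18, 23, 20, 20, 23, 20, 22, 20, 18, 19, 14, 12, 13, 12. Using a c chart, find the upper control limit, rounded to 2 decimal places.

c̄ = (19 + 18 + 18 + 16 + 18 + 23 + 20 + 20 + 23 + 20 + 22 + 20 + 18 + 19 + 14 + 12 + 13 + 12) / 18 = 325 / 18 = 18.0556
UCL = c̄ + 3√c̄ = 18.0556 + 3 × √18.0556 = 18.0556 + 3 × 4.2492 = 30.8031

30.80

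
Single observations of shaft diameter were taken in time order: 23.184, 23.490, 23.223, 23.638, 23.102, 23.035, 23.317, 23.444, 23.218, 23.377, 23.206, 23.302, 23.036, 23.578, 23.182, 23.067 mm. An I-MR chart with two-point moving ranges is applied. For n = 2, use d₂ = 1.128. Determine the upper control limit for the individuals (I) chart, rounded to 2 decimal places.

X̄ = (23.184 + 23.490 + 23.223 + 23.638 + 23.102 + 23.035 + 23.317 + 23.444 + 23.218 + 23.377 + 23.206 + 23.302 + 23.036 + 23.578 + 23.182 + 23.067) / 16 = 23.2749
Moving ranges: 0.306, 0.267, 0.415, 0.536, 0.067, 0.282, 0.127, 0.226, 0.159, 0.171, 0.096, 0.266, 0.542, 0.396, 0.115; M̄R̄ = 3.9710 / 15 = 0.2647
UCL = X̄ + 3·M̄R̄/d₂ = 23.2749 + 3 × 0.2647 / 1.128 = 23.9790

23.98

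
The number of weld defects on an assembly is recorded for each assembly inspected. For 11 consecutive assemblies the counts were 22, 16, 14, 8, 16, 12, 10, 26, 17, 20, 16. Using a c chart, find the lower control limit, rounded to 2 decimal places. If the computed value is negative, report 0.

c̄ = (22 + 16 + 14 + 8 + 16 + 12 + 10 + 26 + 17 + 20 + 16) / 11 = 177 / 11 = 16.0909
LCL = c̄ − 3√c̄ = 16.0909 − 3 × 4.0113 = 4.0569

4.06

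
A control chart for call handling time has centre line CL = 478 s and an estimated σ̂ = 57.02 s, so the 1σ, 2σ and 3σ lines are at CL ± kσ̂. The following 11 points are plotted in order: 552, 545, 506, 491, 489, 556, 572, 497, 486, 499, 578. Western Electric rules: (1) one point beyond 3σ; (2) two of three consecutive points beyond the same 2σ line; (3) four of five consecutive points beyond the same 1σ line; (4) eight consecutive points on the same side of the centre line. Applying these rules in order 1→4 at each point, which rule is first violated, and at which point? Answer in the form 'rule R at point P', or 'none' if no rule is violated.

Zone of each point (C = within 1σ̂, B = 1σ̂–2σ̂, A = 2σ̂–3σ̂, * = beyond 3σ̂; sign = side of CL): 1:+B, 2:+B, 3:+C, 4:+C, 5:+C, 6:+B, 7:+B, 8:+C, 9:+C, 10:+C, 11:+B
Rule 4 (eight consecutive points on the same side of the centre line) is satisfied at point 8.

rule 4 at point 8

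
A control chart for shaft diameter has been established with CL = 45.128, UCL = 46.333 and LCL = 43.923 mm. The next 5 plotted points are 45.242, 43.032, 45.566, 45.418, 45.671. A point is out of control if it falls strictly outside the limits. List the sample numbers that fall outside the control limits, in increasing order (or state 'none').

Compare each point to [43.923, 46.333]: sample 2 = 43.032 < LCL.

2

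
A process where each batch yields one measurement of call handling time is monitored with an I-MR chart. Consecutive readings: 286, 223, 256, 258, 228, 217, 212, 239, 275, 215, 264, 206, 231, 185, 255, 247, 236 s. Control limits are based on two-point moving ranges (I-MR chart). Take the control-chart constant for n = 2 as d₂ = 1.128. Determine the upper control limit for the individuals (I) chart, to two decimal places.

326.00

X̄ = (286 + 223 + 256 + 258 + 228 + 217 + 212 + 239 + 275 + 215 + 264 + 206 + 231 + 185 + 255 + 247 + 236) / 17 = 237.2353
Moving ranges: 63, 33, 2, 30, 11, 5, 27, 36, 60, 49, 58, 25, 46, 70, 8, 11; M̄R̄ = 534.0000 / 16 = 33.3750
UCL = X̄ + 3·M̄R̄/d₂ = 237.2353 + 3 × 33.3750 / 1.128 = 325.9986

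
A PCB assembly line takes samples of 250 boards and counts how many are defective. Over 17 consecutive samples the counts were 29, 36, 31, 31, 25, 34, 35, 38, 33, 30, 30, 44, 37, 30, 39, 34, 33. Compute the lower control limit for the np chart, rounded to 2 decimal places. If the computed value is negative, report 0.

p̄ = Σdᵢ / (k·n) = 569 / (17 × 250) = 0.13388
LCL = np̄ − 3·√(np̄(1−p̄)) = 33.4706 − 3 × 5.3842 = 17.3180

17.32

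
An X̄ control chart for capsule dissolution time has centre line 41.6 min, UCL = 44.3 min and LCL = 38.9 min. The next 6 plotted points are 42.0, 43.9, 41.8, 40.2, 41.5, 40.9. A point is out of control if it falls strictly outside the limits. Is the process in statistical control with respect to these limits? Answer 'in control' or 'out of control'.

in control

All 6 points lie within [38.9, 44.3].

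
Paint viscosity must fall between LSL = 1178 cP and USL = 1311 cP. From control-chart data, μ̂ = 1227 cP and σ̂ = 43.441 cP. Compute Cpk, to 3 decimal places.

Cpu = (USL − μ̂) / (3σ̂) = (1311 − 1227) / (3 × 43.441) = 0.6446; Cpl = (μ̂ − LSL) / (3σ̂) = (1227 − 1178) / (3 × 43.441) = 0.3760; Cpk = min(Cpu, Cpl) = 0.3760

0.376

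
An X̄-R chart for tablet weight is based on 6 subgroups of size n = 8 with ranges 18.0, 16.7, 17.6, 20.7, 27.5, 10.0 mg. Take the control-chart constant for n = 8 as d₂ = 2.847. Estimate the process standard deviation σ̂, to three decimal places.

R̄ = (18.0 + 16.7 + 17.6 + 20.7 + 27.5 + 10.0) / 6 = 18.4167
σ̂ = R̄ / d₂ = 18.4167 / 2.847 = 6.4688

6.469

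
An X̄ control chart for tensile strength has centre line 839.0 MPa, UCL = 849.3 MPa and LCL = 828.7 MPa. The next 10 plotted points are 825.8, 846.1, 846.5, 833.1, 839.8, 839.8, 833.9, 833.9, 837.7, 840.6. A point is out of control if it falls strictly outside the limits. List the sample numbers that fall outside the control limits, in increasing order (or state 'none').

1

Compare each point to [828.7, 849.3]: sample 1 = 825.8 < LCL.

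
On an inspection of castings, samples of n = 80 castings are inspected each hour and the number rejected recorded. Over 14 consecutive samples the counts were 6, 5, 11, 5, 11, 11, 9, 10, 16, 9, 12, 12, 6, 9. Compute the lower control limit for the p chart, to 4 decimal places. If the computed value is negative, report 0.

0.0097

p̄ = Σdᵢ / (k·n) = 132 / (14 × 80) = 0.11786
LCL = p̄ − 3·√(p̄(1−p̄)/n) = 0.11786 − 3 × 0.03605 = 0.00971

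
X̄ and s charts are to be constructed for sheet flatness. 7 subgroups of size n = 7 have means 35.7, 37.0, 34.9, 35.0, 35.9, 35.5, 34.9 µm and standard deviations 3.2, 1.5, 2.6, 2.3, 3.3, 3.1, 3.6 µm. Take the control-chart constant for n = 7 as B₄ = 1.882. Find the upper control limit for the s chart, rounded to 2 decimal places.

5.27

s̄ = (3.2 + 1.5 + 2.6 + 2.3 + 3.3 + 3.1 + 3.6) / 7 = 2.8000
UCL_s = B₄·s̄ = 1.882 × 2.8000 = 5.2696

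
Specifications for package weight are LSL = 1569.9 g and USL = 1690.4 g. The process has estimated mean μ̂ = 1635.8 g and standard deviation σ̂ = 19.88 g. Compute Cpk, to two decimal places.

Cpu = (USL − μ̂) / (3σ̂) = (1690.4 − 1635.8) / (3 × 19.88) = 0.9155; Cpl = (μ̂ − LSL) / (3σ̂) = (1635.8 − 1569.9) / (3 × 19.88) = 1.1050; Cpk = min(Cpu, Cpl) = 0.9155

0.92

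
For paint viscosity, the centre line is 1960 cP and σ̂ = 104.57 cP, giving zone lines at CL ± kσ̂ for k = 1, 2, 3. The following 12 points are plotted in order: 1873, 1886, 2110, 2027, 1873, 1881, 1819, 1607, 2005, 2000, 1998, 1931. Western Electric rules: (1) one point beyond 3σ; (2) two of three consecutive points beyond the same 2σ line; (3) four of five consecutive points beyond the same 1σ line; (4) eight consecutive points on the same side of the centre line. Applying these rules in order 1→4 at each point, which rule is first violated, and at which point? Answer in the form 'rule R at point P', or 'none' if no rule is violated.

rule 1 at point 8

Zone of each point (C = within 1σ̂, B = 1σ̂–2σ̂, A = 2σ̂–3σ̂, * = beyond 3σ̂; sign = side of CL): 1:-C, 2:-C, 3:+B, 4:+C, 5:-C, 6:-C, 7:-B, 8:-*, 9:+C, 10:+C, 11:+C, 12:-C
Rule 1 (one point beyond the 3σ limits) is satisfied at point 8.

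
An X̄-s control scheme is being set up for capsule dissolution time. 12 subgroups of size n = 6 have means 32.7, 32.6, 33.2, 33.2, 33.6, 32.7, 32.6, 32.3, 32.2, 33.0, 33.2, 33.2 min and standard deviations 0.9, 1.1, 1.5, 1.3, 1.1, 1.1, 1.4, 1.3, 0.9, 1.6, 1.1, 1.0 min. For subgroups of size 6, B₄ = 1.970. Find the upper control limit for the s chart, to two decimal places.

2.35

s̄ = (0.9 + 1.1 + 1.5 + 1.3 + 1.1 + 1.1 + 1.4 + 1.3 + 0.9 + 1.6 + 1.1 + 1.0) / 12 = 1.1917
UCL_s = B₄·s̄ = 1.970 × 1.1917 = 2.3476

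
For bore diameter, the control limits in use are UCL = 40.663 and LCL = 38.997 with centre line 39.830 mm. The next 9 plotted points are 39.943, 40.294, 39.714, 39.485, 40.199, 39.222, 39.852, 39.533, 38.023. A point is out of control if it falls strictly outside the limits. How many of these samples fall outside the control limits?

1

Compare each point to [38.997, 40.663]: sample 9 = 38.023 < LCL.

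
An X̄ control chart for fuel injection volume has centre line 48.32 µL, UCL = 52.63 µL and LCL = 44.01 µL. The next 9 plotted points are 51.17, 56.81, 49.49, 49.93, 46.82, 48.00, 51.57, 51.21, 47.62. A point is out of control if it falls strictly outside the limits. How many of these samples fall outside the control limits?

1

Compare each point to [44.01, 52.63]: sample 2 = 56.81 > UCL.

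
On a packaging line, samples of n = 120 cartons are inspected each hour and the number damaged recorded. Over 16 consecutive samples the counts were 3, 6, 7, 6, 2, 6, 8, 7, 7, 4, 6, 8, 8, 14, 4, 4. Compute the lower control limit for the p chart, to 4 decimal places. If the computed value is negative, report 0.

p̄ = Σdᵢ / (k·n) = 100 / (16 × 120) = 0.05208
LCL = p̄ − 3·√(p̄(1−p̄)/n) = 0.05208 − 3 × 0.02028 = -0.00877 → 0 (negative, so LCL = 0)

0.0000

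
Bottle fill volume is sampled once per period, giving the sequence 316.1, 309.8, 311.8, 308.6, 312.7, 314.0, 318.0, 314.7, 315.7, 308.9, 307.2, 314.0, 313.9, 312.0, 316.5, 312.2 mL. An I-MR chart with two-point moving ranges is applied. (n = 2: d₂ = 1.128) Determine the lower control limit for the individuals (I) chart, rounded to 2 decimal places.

303.79

X̄ = (316.1 + 309.8 + 311.8 + 308.6 + 312.7 + 314.0 + 318.0 + 314.7 + 315.7 + 308.9 + 307.2 + 314.0 + 313.9 + 312.0 + 316.5 + 312.2) / 16 = 312.8813
Moving ranges: 6.3, 2.0, 3.2, 4.1, 1.3, 4.0, 3.3, 1.0, 6.8, 1.7, 6.8, 0.1, 1.9, 4.5, 4.3; M̄R̄ = 51.3000 / 15 = 3.4200
LCL = X̄ − 3·M̄R̄/d₂ = 312.8813 − 3 × 3.4200 / 1.128 = 303.7855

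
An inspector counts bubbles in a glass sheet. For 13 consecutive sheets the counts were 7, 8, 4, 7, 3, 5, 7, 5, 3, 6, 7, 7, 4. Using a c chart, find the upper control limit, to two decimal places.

c̄ = (7 + 8 + 4 + 7 + 3 + 5 + 7 + 5 + 3 + 6 + 7 + 7 + 4) / 13 = 73 / 13 = 5.6154
UCL = c̄ + 3√c̄ = 5.6154 + 3 × √5.6154 = 5.6154 + 3 × 2.3697 = 12.7244

12.72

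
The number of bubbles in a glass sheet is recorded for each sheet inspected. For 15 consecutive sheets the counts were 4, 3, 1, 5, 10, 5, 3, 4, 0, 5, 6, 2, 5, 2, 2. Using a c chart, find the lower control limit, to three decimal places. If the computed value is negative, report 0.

0.000

c̄ = (4 + 3 + 1 + 5 + 10 + 5 + 3 + 4 + 0 + 5 + 6 + 2 + 5 + 2 + 2) / 15 = 57 / 15 = 3.8000
LCL = c̄ − 3√c̄ = 3.8000 − 3 × 1.9494 = -2.0481 → 0 (cannot be negative)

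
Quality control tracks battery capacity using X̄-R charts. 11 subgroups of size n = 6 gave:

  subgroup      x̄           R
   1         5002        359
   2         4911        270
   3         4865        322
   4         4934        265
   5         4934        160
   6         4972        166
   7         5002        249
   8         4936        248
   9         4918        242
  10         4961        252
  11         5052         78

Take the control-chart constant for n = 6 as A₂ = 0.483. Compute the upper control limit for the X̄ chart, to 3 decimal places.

X̄̄ = (5002 + 4911 + 4865 + 4934 + 4934 + 4972 + 5002 + 4936 + 4918 + 4961 + 5052) / 11 = 54487.0000 / 11 = 4953.3636
R̄ = (359 + 270 + 322 + 265 + 160 + 166 + 249 + 248 + 242 + 252 + 78) / 11 = 2611.0000 / 11 = 237.3636
UCL = X̄̄ + A₂·R̄ = 4953.3636 + 0.483 × 237.3636 = 5068.0103

5068.010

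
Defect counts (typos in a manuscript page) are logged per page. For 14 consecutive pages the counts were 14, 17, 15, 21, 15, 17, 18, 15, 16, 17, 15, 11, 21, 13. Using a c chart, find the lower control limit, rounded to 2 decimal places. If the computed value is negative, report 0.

c̄ = (14 + 17 + 15 + 21 + 15 + 17 + 18 + 15 + 16 + 17 + 15 + 11 + 21 + 13) / 14 = 225 / 14 = 16.0714
LCL = c̄ − 3√c̄ = 16.0714 − 3 × 4.0089 = 4.0447

4.04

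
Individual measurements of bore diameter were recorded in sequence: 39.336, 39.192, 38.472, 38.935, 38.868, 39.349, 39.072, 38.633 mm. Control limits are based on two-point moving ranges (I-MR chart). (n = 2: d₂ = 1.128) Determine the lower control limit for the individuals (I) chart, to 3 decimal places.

37.998

X̄ = (39.336 + 39.192 + 38.472 + 38.935 + 38.868 + 39.349 + 39.072 + 38.633) / 8 = 38.9821
Moving ranges: 0.144, 0.720, 0.463, 0.067, 0.481, 0.277, 0.439; M̄R̄ = 2.5910 / 7 = 0.3701
LCL = X̄ − 3·M̄R̄/d₂ = 38.9821 − 3 × 0.3701 / 1.128 = 37.9977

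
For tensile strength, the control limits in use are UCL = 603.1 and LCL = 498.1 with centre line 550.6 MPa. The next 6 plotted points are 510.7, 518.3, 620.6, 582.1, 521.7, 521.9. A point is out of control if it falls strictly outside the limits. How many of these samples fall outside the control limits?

Compare each point to [498.1, 603.1]: sample 3 = 620.6 > UCL.

1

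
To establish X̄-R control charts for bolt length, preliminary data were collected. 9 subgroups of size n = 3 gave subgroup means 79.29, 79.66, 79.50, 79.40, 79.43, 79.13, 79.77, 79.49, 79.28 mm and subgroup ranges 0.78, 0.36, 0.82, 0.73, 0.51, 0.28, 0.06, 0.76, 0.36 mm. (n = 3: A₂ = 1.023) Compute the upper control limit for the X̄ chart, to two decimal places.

79.97

X̄̄ = (79.29 + 79.66 + 79.50 + 79.40 + 79.43 + 79.13 + 79.77 + 79.49 + 79.28) / 9 = 714.9500 / 9 = 79.4389
R̄ = (0.78 + 0.36 + 0.82 + 0.73 + 0.51 + 0.28 + 0.06 + 0.76 + 0.36) / 9 = 4.6600 / 9 = 0.5178
UCL = X̄̄ + A₂·R̄ = 79.4389 + 1.023 × 0.5178 = 79.9686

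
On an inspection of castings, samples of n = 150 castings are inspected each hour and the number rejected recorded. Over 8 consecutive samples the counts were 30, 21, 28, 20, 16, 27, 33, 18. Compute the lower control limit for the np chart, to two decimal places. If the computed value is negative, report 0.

10.63

p̄ = Σdᵢ / (k·n) = 193 / (8 × 150) = 0.16083
LCL = np̄ − 3·√(np̄(1−p̄)) = 24.1250 − 3 × 4.4994 = 10.6267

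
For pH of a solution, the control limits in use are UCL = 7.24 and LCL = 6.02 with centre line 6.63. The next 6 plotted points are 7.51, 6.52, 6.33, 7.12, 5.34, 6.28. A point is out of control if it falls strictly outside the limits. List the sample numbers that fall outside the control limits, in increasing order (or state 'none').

1, 5

Compare each point to [6.02, 7.24]: sample 1 = 7.51 > UCL; sample 5 = 5.34 < LCL.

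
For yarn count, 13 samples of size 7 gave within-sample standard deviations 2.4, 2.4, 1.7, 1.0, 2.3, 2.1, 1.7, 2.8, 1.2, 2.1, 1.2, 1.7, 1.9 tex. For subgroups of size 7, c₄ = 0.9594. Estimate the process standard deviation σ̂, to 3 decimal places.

1.964

s̄ = (2.4 + 2.4 + 1.7 + 1.0 + 2.3 + 2.1 + 1.7 + 2.8 + 1.2 + 2.1 + 1.2 + 1.7 + 1.9) / 13 = 1.8846
σ̂ = s̄ / c₄ = 1.8846 / 0.9594 = 1.9644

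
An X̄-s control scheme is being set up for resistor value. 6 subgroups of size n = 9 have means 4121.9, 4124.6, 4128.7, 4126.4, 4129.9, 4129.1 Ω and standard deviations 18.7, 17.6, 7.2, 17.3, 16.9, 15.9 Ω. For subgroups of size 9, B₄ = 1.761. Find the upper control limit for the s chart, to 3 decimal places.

s̄ = (18.7 + 17.6 + 7.2 + 17.3 + 16.9 + 15.9) / 6 = 15.6000
UCL_s = B₄·s̄ = 1.761 × 15.6000 = 27.4716

27.472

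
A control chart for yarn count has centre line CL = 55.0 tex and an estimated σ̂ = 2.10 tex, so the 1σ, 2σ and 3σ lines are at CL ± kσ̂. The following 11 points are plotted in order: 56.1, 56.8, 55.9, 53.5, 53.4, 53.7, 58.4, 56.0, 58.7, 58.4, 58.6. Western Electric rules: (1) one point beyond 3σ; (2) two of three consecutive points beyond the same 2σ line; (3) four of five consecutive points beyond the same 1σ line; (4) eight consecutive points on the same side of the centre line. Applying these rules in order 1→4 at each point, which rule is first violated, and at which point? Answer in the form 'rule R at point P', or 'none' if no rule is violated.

rule 3 at point 11

Zone of each point (C = within 1σ̂, B = 1σ̂–2σ̂, A = 2σ̂–3σ̂, * = beyond 3σ̂; sign = side of CL): 1:+C, 2:+C, 3:+C, 4:-C, 5:-C, 6:-C, 7:+B, 8:+C, 9:+B, 10:+B, 11:+B
Rule 3 (four of five consecutive points beyond the same 1σ limit) is satisfied at point 11.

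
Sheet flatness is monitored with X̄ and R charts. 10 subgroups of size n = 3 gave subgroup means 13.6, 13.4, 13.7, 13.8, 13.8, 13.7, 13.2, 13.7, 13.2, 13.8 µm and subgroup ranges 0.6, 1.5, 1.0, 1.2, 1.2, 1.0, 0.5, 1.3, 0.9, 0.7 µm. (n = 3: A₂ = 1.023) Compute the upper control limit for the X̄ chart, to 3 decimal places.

14.603

X̄̄ = (13.6 + 13.4 + 13.7 + 13.8 + 13.8 + 13.7 + 13.2 + 13.7 + 13.2 + 13.8) / 10 = 135.9000 / 10 = 13.5900
R̄ = (0.6 + 1.5 + 1.0 + 1.2 + 1.2 + 1.0 + 0.5 + 1.3 + 0.9 + 0.7) / 10 = 9.9000 / 10 = 0.9900
UCL = X̄̄ + A₂·R̄ = 13.5900 + 1.023 × 0.9900 = 14.6028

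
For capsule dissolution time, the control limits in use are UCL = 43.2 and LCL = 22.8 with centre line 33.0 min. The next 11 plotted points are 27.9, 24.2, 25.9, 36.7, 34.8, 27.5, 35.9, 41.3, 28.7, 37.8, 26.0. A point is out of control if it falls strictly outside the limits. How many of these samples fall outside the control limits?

All 11 points lie within [22.8, 43.2].

0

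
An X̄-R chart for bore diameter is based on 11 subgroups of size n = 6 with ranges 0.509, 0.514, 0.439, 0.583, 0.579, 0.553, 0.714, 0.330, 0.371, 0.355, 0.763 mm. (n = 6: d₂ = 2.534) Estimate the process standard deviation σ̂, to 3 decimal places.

0.205

R̄ = (0.509 + 0.514 + 0.439 + 0.583 + 0.579 + 0.553 + 0.714 + 0.330 + 0.371 + 0.355 + 0.763) / 11 = 0.5191
σ̂ = R̄ / d₂ = 0.5191 / 2.534 = 0.2049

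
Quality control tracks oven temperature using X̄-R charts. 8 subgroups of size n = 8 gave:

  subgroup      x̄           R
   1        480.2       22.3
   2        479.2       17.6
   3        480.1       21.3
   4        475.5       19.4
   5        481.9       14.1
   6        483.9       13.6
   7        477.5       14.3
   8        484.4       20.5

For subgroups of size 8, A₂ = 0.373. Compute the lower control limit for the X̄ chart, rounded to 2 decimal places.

X̄̄ = (480.2 + 479.2 + 480.1 + 475.5 + 481.9 + 483.9 + 477.5 + 484.4) / 8 = 3842.7000 / 8 = 480.3375
R̄ = (22.3 + 17.6 + 21.3 + 19.4 + 14.1 + 13.6 + 14.3 + 20.5) / 8 = 143.1000 / 8 = 17.8875
LCL = X̄̄ − A₂·R̄ = 480.3375 − 0.373 × 17.8875 = 473.6655

473.67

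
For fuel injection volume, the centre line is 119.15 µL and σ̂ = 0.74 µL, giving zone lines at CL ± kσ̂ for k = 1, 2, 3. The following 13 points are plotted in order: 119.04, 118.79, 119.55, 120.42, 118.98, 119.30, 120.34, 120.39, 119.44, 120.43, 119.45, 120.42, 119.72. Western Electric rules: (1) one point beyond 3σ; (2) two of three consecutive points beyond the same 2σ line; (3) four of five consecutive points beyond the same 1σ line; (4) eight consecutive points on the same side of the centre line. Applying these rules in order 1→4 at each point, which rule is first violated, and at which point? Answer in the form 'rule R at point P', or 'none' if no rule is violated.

Zone of each point (C = within 1σ̂, B = 1σ̂–2σ̂, A = 2σ̂–3σ̂, * = beyond 3σ̂; sign = side of CL): 1:-C, 2:-C, 3:+C, 4:+B, 5:-C, 6:+C, 7:+B, 8:+B, 9:+C, 10:+B, 11:+C, 12:+B, 13:+C
Rule 4 (eight consecutive points on the same side of the centre line) is satisfied at point 13.

rule 4 at point 13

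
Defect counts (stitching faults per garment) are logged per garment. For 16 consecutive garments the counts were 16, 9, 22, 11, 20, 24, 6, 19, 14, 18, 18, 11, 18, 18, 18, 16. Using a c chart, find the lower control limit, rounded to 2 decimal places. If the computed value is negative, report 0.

c̄ = (16 + 9 + 22 + 11 + 20 + 24 + 6 + 19 + 14 + 18 + 18 + 11 + 18 + 18 + 18 + 16) / 16 = 258 / 16 = 16.1250
LCL = c̄ − 3√c̄ = 16.1250 − 3 × 4.0156 = 4.0782

4.08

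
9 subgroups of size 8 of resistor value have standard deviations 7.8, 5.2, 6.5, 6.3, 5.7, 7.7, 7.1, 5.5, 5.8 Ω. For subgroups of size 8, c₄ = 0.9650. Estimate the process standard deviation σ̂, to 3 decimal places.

6.632

s̄ = (7.8 + 5.2 + 6.5 + 6.3 + 5.7 + 7.7 + 7.1 + 5.5 + 5.8) / 9 = 6.4000
σ̂ = s̄ / c₄ = 6.4000 / 0.9650 = 6.6321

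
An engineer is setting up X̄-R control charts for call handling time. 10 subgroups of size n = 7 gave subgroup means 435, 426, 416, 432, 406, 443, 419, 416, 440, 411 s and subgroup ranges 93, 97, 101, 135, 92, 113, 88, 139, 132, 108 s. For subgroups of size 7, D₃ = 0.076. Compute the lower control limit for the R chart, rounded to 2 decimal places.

R̄ = (93 + 97 + 101 + 135 + 92 + 113 + 88 + 139 + 132 + 108) / 10 = 1098.0000 / 10 = 109.8000
LCL_R = D₃·R̄ = 0.076 × 109.8000 = 8.3448

8.34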